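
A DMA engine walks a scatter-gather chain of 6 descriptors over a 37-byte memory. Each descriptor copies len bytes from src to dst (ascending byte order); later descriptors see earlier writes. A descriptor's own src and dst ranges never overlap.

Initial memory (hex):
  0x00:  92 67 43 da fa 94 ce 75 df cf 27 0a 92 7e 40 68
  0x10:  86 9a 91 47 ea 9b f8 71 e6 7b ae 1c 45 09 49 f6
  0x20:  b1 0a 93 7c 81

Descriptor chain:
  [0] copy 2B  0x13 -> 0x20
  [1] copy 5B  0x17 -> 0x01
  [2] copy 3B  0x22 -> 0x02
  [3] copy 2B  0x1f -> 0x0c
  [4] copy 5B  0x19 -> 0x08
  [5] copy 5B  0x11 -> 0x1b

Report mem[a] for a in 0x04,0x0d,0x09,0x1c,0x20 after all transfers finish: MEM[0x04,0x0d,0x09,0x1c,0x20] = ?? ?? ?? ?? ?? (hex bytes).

  after D0: wrote 2B at 0x20 = 47ea
  after D1: wrote 5B at 0x01 = 71e67bae1c
  after D2: wrote 3B at 0x02 = 937c81
  after D3: wrote 2B at 0x0c = f647
  after D4: wrote 5B at 0x08 = 7bae1c4509
  after D5: wrote 5B at 0x1b = 9a9147ea9b
query mem[0x04]=0x81, mem[0x0d]=0x47, mem[0x09]=0xae, mem[0x1c]=0x91, mem[0x20]=0x47

MEM[0x04,0x0d,0x09,0x1c,0x20] = 81 47 ae 91 47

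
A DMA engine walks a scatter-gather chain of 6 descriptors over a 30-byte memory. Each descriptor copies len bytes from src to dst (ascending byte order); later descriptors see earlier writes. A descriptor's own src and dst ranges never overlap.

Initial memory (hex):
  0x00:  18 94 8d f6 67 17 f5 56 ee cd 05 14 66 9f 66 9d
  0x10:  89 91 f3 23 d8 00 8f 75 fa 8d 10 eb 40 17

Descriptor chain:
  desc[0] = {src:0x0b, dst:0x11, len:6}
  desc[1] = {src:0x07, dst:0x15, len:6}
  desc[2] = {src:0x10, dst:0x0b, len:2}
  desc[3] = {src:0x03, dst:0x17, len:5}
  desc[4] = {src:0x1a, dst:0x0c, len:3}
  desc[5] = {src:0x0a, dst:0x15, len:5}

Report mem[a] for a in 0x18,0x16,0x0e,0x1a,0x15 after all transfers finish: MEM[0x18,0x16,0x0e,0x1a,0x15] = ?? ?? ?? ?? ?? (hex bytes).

MEM[0x18,0x16,0x0e,0x1a,0x15] = 56 89 40 f5 05

[0] 0x0b->0x11 len=6 : 14 66 9f 66 9d 89
[1] 0x07->0x15 len=6 : 56 ee cd 05 14 66
[2] 0x10->0x0b len=2 : 89 14
[3] 0x03->0x17 len=5 : f6 67 17 f5 56
[4] 0x1a->0x0c len=3 : f5 56 40
[5] 0x0a->0x15 len=5 : 05 89 f5 56 40
query mem[0x18]=0x56, mem[0x16]=0x89, mem[0x0e]=0x40, mem[0x1a]=0xf5, mem[0x15]=0x05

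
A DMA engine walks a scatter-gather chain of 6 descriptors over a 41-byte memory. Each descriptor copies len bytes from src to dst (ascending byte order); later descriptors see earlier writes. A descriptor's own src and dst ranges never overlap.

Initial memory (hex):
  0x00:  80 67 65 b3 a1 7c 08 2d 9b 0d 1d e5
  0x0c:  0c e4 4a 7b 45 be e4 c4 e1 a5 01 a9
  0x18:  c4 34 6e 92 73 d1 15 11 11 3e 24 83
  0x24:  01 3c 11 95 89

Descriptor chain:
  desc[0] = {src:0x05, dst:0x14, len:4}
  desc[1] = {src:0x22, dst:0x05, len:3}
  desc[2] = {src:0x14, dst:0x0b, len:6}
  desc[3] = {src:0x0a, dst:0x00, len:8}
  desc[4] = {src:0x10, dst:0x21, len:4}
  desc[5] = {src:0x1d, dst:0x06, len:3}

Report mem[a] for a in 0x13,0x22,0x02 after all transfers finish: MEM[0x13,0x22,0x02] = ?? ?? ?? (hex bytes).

#0 dst[0x14+4] := {0x7c,0x08,0x2d,0x9b}
#1 dst[0x05+3] := {0x24,0x83,0x01}
#2 dst[0x0b+6] := {0x7c,0x08,0x2d,0x9b,0xc4,0x34}
#3 dst[0x00+8] := {0x1d,0x7c,0x08,0x2d,0x9b,0xc4,0x34,0xbe}
#4 dst[0x21+4] := {0x34,0xbe,0xe4,0xc4}
#5 dst[0x06+3] := {0xd1,0x15,0x11}
query mem[0x13]=0xc4, mem[0x22]=0xbe, mem[0x02]=0x08

MEM[0x13,0x22,0x02] = c4 be 08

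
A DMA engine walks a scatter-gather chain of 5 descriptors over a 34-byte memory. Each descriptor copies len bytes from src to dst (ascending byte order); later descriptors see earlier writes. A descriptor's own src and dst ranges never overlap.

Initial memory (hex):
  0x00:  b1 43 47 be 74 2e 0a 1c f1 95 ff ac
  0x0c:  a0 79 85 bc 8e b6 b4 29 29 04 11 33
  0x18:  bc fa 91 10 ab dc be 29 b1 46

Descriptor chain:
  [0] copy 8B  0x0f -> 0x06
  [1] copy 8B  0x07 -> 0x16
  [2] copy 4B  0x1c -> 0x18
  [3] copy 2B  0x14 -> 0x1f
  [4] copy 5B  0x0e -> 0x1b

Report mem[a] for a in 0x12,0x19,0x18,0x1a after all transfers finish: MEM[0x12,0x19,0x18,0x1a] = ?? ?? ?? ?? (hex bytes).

MEM[0x12,0x19,0x18,0x1a] = b4 85 11 be

  after D0: wrote 8B at 0x06 = bc8eb6b429290411
  after D1: wrote 8B at 0x16 = 8eb6b42929041185
  after D2: wrote 4B at 0x18 = 1185be29
  after D3: wrote 2B at 0x1f = 2904
  after D4: wrote 5B at 0x1b = 85bc8eb6b4
query mem[0x12]=0xb4, mem[0x19]=0x85, mem[0x18]=0x11, mem[0x1a]=0xbe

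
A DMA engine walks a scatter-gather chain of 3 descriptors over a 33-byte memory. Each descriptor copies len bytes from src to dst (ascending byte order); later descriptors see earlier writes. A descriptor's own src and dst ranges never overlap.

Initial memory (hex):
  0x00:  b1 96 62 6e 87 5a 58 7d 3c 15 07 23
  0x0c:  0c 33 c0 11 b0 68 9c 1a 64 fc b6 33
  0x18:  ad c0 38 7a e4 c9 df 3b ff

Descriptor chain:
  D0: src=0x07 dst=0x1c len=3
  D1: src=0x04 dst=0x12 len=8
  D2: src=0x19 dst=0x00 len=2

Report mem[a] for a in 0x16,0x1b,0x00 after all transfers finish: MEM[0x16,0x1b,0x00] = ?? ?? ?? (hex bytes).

MEM[0x16,0x1b,0x00] = 3c 7a 23

  after D0: wrote 3B at 0x1c = 7d3c15
  after D1: wrote 8B at 0x12 = 875a587d3c150723
  after D2: wrote 2B at 0x00 = 2338
query mem[0x16]=0x3c, mem[0x1b]=0x7a, mem[0x00]=0x23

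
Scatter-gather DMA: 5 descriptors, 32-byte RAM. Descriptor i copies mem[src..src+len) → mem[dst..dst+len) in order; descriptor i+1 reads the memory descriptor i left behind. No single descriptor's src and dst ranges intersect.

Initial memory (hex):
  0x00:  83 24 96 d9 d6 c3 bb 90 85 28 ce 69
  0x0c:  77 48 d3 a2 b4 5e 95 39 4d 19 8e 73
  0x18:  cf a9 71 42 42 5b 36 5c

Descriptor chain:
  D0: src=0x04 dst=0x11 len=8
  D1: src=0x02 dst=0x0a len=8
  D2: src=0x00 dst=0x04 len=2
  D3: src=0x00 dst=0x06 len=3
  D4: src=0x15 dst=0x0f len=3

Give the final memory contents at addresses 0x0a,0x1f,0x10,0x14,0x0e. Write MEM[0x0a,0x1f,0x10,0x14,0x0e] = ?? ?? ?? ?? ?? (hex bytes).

MEM[0x0a,0x1f,0x10,0x14,0x0e] = 96 5c 28 90 bb

  after D0: wrote 8B at 0x11 = d6c3bb908528ce69
  after D1: wrote 8B at 0x0a = 96d9d6c3bb908528
  after D2: wrote 2B at 0x04 = 8324
  after D3: wrote 3B at 0x06 = 832496
  after D4: wrote 3B at 0x0f = 8528ce
query mem[0x0a]=0x96, mem[0x1f]=0x5c, mem[0x10]=0x28, mem[0x14]=0x90, mem[0x0e]=0xbb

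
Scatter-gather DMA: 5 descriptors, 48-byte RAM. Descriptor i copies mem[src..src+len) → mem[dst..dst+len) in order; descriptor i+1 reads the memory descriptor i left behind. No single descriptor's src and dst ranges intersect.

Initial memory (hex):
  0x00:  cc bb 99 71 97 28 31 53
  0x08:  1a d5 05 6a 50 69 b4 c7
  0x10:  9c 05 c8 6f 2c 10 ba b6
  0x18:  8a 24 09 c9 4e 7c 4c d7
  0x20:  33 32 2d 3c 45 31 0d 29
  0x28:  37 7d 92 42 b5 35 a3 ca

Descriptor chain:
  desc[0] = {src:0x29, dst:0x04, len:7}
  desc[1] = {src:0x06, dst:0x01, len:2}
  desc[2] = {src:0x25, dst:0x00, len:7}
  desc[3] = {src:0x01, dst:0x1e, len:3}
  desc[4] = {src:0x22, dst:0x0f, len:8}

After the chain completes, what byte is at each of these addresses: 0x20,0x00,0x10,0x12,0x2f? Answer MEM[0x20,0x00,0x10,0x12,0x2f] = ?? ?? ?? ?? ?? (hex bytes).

MEM[0x20,0x00,0x10,0x12,0x2f] = 37 31 3c 31 ca

[0] 0x29->0x04 len=7 : 7d 92 42 b5 35 a3 ca
[1] 0x06->0x01 len=2 : 42 b5
[2] 0x25->0x00 len=7 : 31 0d 29 37 7d 92 42
[3] 0x01->0x1e len=3 : 0d 29 37
[4] 0x22->0x0f len=8 : 2d 3c 45 31 0d 29 37 7d
query mem[0x20]=0x37, mem[0x00]=0x31, mem[0x10]=0x3c, mem[0x12]=0x31, mem[0x2f]=0xca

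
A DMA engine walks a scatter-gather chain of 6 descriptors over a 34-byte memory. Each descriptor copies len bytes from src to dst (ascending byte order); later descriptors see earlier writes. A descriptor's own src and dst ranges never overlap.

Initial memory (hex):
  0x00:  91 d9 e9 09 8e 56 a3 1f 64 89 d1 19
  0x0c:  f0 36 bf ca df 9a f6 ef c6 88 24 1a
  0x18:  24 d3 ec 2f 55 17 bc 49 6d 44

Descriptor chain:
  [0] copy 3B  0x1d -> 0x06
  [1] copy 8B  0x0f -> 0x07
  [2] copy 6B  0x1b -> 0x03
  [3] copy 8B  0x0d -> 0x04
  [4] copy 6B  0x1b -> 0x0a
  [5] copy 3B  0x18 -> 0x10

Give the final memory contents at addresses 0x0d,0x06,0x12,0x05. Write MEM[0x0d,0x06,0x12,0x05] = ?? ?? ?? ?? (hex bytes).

MEM[0x0d,0x06,0x12,0x05] = bc ca ec 24

  after D0: wrote 3B at 0x06 = 17bc49
  after D1: wrote 8B at 0x07 = cadf9af6efc68824
  after D2: wrote 6B at 0x03 = 2f5517bc496d
  after D3: wrote 8B at 0x04 = 8824cadf9af6efc6
  after D4: wrote 6B at 0x0a = 2f5517bc496d
  after D5: wrote 3B at 0x10 = 24d3ec
query mem[0x0d]=0xbc, mem[0x06]=0xca, mem[0x12]=0xec, mem[0x05]=0x24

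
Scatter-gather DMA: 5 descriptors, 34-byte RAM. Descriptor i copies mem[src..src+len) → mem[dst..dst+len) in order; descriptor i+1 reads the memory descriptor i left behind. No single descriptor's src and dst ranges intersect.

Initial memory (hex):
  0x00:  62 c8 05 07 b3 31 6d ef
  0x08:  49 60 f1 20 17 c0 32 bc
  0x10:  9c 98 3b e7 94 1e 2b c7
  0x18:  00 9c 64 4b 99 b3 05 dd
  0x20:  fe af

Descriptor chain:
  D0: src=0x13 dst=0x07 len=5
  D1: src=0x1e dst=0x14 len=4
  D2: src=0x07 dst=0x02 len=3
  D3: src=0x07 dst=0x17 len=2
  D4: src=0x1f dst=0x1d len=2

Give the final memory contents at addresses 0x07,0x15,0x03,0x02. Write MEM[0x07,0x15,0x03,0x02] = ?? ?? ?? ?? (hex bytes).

#0 dst[0x07+5] := {0xe7,0x94,0x1e,0x2b,0xc7}
#1 dst[0x14+4] := {0x05,0xdd,0xfe,0xaf}
#2 dst[0x02+3] := {0xe7,0x94,0x1e}
#3 dst[0x17+2] := {0xe7,0x94}
#4 dst[0x1d+2] := {0xdd,0xfe}
query mem[0x07]=0xe7, mem[0x15]=0xdd, mem[0x03]=0x94, mem[0x02]=0xe7

MEM[0x07,0x15,0x03,0x02] = e7 dd 94 e7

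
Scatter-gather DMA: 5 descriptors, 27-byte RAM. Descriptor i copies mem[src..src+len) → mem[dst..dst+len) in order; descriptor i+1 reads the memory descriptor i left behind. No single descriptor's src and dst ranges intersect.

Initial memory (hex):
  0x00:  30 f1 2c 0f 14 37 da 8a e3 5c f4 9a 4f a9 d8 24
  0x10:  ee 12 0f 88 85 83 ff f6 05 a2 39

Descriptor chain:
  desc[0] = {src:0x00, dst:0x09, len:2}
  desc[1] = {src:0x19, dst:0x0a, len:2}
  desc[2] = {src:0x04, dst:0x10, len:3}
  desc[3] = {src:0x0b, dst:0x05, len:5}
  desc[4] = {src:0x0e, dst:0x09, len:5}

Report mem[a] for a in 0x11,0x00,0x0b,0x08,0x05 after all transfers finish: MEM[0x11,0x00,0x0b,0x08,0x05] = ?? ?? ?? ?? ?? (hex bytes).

D0: mem[0x09..0x0a] <- [30 f1]
D1: mem[0x0a..0x0b] <- [a2 39]
D2: mem[0x10..0x12] <- [14 37 da]
D3: mem[0x05..0x09] <- [39 4f a9 d8 24]
D4: mem[0x09..0x0d] <- [d8 24 14 37 da]
query mem[0x11]=0x37, mem[0x00]=0x30, mem[0x0b]=0x14, mem[0x08]=0xd8, mem[0x05]=0x39

MEM[0x11,0x00,0x0b,0x08,0x05] = 37 30 14 d8 39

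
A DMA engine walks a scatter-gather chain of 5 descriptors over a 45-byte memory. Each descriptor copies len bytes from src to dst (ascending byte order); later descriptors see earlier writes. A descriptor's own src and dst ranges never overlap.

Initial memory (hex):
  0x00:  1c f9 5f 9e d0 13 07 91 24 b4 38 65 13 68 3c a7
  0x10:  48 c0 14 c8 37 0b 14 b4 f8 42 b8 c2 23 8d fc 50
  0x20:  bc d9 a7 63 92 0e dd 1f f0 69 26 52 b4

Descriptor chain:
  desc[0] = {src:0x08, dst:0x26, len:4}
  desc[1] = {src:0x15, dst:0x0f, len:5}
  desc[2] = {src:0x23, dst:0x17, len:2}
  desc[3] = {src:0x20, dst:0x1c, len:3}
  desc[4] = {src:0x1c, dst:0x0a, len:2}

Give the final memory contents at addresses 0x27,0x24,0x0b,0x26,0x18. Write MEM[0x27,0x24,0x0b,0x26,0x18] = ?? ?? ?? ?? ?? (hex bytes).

#0 dst[0x26+4] := {0x24,0xb4,0x38,0x65}
#1 dst[0x0f+5] := {0x0b,0x14,0xb4,0xf8,0x42}
#2 dst[0x17+2] := {0x63,0x92}
#3 dst[0x1c+3] := {0xbc,0xd9,0xa7}
#4 dst[0x0a+2] := {0xbc,0xd9}
query mem[0x27]=0xb4, mem[0x24]=0x92, mem[0x0b]=0xd9, mem[0x26]=0x24, mem[0x18]=0x92

MEM[0x27,0x24,0x0b,0x26,0x18] = b4 92 d9 24 92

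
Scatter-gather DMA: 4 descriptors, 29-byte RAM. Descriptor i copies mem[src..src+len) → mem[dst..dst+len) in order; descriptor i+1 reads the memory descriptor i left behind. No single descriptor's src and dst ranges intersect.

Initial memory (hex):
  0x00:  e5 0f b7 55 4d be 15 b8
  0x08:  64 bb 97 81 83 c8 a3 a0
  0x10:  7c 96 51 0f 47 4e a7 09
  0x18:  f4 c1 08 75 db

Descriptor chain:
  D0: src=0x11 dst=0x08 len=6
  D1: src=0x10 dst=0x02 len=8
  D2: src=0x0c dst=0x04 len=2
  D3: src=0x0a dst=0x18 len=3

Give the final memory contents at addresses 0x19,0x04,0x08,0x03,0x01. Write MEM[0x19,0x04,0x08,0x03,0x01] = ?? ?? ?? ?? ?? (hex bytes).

  after D0: wrote 6B at 0x08 = 96510f474ea7
  after D1: wrote 8B at 0x02 = 7c96510f474ea709
  after D2: wrote 2B at 0x04 = 4ea7
  after D3: wrote 3B at 0x18 = 0f474e
query mem[0x19]=0x47, mem[0x04]=0x4e, mem[0x08]=0xa7, mem[0x03]=0x96, mem[0x01]=0x0f

MEM[0x19,0x04,0x08,0x03,0x01] = 47 4e a7 96 0f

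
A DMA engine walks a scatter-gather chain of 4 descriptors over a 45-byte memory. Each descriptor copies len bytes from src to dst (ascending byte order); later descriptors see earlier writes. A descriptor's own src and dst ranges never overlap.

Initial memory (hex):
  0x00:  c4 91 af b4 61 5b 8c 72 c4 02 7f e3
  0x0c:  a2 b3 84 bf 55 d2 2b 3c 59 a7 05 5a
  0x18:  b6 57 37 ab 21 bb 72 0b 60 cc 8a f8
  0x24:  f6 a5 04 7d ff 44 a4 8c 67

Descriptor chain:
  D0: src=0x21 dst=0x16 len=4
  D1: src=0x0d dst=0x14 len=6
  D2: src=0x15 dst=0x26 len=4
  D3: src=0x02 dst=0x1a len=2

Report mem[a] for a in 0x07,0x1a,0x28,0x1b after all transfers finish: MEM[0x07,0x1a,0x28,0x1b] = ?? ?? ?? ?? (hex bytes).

  after D0: wrote 4B at 0x16 = cc8af8f6
  after D1: wrote 6B at 0x14 = b384bf55d22b
  after D2: wrote 4B at 0x26 = 84bf55d2
  after D3: wrote 2B at 0x1a = afb4
query mem[0x07]=0x72, mem[0x1a]=0xaf, mem[0x28]=0x55, mem[0x1b]=0xb4

MEM[0x07,0x1a,0x28,0x1b] = 72 af 55 b4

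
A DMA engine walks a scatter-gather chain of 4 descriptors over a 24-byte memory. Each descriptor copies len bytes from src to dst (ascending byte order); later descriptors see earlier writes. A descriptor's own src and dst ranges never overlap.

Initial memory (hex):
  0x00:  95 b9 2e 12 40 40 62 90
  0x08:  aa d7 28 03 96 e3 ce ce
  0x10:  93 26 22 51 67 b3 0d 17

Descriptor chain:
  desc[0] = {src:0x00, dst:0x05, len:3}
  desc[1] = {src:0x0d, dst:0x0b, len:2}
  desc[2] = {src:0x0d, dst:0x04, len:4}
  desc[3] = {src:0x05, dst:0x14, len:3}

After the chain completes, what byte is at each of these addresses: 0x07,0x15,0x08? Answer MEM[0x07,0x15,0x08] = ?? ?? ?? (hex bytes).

MEM[0x07,0x15,0x08] = 93 ce aa

[0] 0x00->0x05 len=3 : 95 b9 2e
[1] 0x0d->0x0b len=2 : e3 ce
[2] 0x0d->0x04 len=4 : e3 ce ce 93
[3] 0x05->0x14 len=3 : ce ce 93
query mem[0x07]=0x93, mem[0x15]=0xce, mem[0x08]=0xaa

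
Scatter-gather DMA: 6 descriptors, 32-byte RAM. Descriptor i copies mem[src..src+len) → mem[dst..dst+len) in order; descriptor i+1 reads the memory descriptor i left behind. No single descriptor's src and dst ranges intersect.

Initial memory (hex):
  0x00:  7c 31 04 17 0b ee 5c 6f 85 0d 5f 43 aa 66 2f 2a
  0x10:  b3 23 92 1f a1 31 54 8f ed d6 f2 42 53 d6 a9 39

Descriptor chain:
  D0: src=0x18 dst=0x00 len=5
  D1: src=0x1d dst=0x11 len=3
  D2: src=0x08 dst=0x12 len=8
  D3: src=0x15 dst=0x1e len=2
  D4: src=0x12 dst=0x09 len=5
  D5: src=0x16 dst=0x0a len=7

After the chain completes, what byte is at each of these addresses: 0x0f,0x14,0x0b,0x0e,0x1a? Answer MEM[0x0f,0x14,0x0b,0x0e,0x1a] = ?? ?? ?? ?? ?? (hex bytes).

MEM[0x0f,0x14,0x0b,0x0e,0x1a] = 42 5f 66 f2 f2

[0] 0x18->0x00 len=5 : ed d6 f2 42 53
[1] 0x1d->0x11 len=3 : d6 a9 39
[2] 0x08->0x12 len=8 : 85 0d 5f 43 aa 66 2f 2a
[3] 0x15->0x1e len=2 : 43 aa
[4] 0x12->0x09 len=5 : 85 0d 5f 43 aa
[5] 0x16->0x0a len=7 : aa 66 2f 2a f2 42 53
query mem[0x0f]=0x42, mem[0x14]=0x5f, mem[0x0b]=0x66, mem[0x0e]=0xf2, mem[0x1a]=0xf2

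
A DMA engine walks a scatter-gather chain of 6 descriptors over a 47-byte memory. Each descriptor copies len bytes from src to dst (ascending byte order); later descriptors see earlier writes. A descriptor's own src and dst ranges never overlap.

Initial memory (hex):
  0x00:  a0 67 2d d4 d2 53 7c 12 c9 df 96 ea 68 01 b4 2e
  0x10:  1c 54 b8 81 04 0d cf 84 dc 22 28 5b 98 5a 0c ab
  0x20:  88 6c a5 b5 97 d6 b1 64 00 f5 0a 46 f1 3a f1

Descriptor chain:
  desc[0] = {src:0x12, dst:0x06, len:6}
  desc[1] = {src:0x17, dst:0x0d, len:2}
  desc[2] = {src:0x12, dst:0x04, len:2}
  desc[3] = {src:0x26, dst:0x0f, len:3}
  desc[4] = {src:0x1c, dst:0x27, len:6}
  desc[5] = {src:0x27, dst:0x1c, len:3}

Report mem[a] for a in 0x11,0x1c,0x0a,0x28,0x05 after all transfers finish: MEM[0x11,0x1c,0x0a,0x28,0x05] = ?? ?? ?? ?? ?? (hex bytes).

D0: mem[0x06..0x0b] <- [b8 81 04 0d cf 84]
D1: mem[0x0d..0x0e] <- [84 dc]
D2: mem[0x04..0x05] <- [b8 81]
D3: mem[0x0f..0x11] <- [b1 64 00]
D4: mem[0x27..0x2c] <- [98 5a 0c ab 88 6c]
D5: mem[0x1c..0x1e] <- [98 5a 0c]
query mem[0x11]=0x00, mem[0x1c]=0x98, mem[0x0a]=0xcf, mem[0x28]=0x5a, mem[0x05]=0x81

MEM[0x11,0x1c,0x0a,0x28,0x05] = 00 98 cf 5a 81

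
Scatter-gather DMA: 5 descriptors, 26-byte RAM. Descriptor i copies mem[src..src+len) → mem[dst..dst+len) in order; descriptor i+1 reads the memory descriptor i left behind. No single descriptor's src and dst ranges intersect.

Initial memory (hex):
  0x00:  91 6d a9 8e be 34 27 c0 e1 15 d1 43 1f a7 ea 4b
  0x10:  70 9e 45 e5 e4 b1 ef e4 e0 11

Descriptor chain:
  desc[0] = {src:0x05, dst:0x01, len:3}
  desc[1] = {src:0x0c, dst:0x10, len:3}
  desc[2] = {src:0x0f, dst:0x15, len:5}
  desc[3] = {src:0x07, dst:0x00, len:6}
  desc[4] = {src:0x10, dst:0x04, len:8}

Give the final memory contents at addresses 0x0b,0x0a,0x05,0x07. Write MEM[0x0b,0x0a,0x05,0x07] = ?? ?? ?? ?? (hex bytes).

MEM[0x0b,0x0a,0x05,0x07] = a7 1f a7 e5

  after D0: wrote 3B at 0x01 = 3427c0
  after D1: wrote 3B at 0x10 = 1fa7ea
  after D2: wrote 5B at 0x15 = 4b1fa7eae5
  after D3: wrote 6B at 0x00 = c0e115d1431f
  after D4: wrote 8B at 0x04 = 1fa7eae5e44b1fa7
query mem[0x0b]=0xa7, mem[0x0a]=0x1f, mem[0x05]=0xa7, mem[0x07]=0xe5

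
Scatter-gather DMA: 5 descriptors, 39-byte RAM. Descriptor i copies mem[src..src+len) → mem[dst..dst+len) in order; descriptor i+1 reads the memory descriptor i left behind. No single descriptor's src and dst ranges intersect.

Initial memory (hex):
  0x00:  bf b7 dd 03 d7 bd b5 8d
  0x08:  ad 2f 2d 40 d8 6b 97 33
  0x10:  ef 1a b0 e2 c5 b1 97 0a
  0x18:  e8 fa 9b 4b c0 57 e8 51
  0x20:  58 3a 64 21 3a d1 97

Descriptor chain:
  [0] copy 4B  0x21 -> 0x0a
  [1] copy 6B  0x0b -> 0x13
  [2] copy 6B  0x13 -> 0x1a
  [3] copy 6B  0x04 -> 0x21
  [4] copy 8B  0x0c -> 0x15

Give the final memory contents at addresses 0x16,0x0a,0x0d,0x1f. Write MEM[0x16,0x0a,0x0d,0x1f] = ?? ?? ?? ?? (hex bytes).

MEM[0x16,0x0a,0x0d,0x1f] = 3a 3a 3a ef

[0] 0x21->0x0a len=4 : 3a 64 21 3a
[1] 0x0b->0x13 len=6 : 64 21 3a 97 33 ef
[2] 0x13->0x1a len=6 : 64 21 3a 97 33 ef
[3] 0x04->0x21 len=6 : d7 bd b5 8d ad 2f
[4] 0x0c->0x15 len=8 : 21 3a 97 33 ef 1a b0 64
query mem[0x16]=0x3a, mem[0x0a]=0x3a, mem[0x0d]=0x3a, mem[0x1f]=0xef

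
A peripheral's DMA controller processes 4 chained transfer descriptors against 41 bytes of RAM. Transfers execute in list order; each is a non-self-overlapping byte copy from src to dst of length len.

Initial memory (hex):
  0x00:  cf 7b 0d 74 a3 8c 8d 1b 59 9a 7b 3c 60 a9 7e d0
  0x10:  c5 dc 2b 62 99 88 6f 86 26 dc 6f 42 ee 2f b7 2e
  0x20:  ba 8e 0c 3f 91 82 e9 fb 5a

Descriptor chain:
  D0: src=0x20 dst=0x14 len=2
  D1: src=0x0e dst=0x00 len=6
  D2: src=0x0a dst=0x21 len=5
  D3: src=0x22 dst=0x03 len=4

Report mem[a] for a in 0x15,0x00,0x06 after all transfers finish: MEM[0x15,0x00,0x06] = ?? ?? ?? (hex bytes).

[0] 0x20->0x14 len=2 : ba 8e
[1] 0x0e->0x00 len=6 : 7e d0 c5 dc 2b 62
[2] 0x0a->0x21 len=5 : 7b 3c 60 a9 7e
[3] 0x22->0x03 len=4 : 3c 60 a9 7e
query mem[0x15]=0x8e, mem[0x00]=0x7e, mem[0x06]=0x7e

MEM[0x15,0x00,0x06] = 8e 7e 7e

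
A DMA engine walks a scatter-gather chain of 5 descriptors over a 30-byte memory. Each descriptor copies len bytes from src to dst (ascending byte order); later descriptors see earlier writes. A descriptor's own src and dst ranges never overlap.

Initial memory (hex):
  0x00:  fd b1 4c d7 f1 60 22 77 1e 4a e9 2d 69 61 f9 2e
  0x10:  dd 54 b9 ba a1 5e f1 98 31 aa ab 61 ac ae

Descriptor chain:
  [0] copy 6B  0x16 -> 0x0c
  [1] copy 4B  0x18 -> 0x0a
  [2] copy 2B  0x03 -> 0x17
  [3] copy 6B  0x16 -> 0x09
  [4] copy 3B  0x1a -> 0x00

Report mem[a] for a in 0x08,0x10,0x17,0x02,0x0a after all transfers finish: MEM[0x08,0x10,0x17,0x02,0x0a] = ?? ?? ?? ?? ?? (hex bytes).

MEM[0x08,0x10,0x17,0x02,0x0a] = 1e ab d7 ac d7

[0] 0x16->0x0c len=6 : f1 98 31 aa ab 61
[1] 0x18->0x0a len=4 : 31 aa ab 61
[2] 0x03->0x17 len=2 : d7 f1
[3] 0x16->0x09 len=6 : f1 d7 f1 aa ab 61
[4] 0x1a->0x00 len=3 : ab 61 ac
query mem[0x08]=0x1e, mem[0x10]=0xab, mem[0x17]=0xd7, mem[0x02]=0xac, mem[0x0a]=0xd7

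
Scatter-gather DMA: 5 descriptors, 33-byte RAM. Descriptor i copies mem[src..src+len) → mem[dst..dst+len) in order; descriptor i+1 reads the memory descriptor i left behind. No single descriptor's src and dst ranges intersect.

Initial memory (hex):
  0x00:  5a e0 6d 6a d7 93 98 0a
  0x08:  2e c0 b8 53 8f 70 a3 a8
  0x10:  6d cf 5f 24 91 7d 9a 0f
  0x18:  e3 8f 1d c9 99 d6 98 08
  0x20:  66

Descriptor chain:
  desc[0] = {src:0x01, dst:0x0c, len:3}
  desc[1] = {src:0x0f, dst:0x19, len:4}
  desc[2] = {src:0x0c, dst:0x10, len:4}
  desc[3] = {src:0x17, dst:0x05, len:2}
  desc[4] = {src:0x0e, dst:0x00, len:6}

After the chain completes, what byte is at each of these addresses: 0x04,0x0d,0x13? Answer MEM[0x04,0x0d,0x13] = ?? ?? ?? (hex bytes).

  after D0: wrote 3B at 0x0c = e06d6a
  after D1: wrote 4B at 0x19 = a86dcf5f
  after D2: wrote 4B at 0x10 = e06d6aa8
  after D3: wrote 2B at 0x05 = 0fe3
  after D4: wrote 6B at 0x00 = 6aa8e06d6aa8
query mem[0x04]=0x6a, mem[0x0d]=0x6d, mem[0x13]=0xa8

MEM[0x04,0x0d,0x13] = 6a 6d a8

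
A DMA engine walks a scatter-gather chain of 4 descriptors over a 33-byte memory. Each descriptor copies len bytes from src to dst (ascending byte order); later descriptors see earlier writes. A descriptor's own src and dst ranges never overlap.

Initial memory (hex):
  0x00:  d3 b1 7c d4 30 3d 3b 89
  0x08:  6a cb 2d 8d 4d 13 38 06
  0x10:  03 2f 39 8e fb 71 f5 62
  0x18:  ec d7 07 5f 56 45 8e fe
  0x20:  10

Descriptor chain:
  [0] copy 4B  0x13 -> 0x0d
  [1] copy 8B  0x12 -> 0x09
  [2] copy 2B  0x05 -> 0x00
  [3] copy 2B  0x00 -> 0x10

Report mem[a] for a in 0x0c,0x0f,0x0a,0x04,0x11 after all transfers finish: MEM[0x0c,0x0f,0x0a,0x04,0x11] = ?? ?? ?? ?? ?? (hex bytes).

MEM[0x0c,0x0f,0x0a,0x04,0x11] = 71 ec 8e 30 3b

D0: mem[0x0d..0x10] <- [8e fb 71 f5]
D1: mem[0x09..0x10] <- [39 8e fb 71 f5 62 ec d7]
D2: mem[0x00..0x01] <- [3d 3b]
D3: mem[0x10..0x11] <- [3d 3b]
query mem[0x0c]=0x71, mem[0x0f]=0xec, mem[0x0a]=0x8e, mem[0x04]=0x30, mem[0x11]=0x3b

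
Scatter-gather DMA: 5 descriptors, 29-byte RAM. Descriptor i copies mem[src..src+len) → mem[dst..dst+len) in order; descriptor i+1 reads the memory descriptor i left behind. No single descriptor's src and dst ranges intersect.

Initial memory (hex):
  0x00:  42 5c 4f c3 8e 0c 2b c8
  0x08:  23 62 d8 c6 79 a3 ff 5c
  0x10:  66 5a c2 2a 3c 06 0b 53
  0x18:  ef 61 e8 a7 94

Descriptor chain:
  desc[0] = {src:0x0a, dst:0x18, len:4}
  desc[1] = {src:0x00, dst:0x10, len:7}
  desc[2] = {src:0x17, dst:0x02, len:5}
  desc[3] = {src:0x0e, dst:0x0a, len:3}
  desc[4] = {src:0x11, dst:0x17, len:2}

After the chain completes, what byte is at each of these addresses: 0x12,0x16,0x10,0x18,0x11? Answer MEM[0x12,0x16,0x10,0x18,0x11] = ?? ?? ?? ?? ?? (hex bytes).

#0 dst[0x18+4] := {0xd8,0xc6,0x79,0xa3}
#1 dst[0x10+7] := {0x42,0x5c,0x4f,0xc3,0x8e,0x0c,0x2b}
#2 dst[0x02+5] := {0x53,0xd8,0xc6,0x79,0xa3}
#3 dst[0x0a+3] := {0xff,0x5c,0x42}
#4 dst[0x17+2] := {0x5c,0x4f}
query mem[0x12]=0x4f, mem[0x16]=0x2b, mem[0x10]=0x42, mem[0x18]=0x4f, mem[0x11]=0x5c

MEM[0x12,0x16,0x10,0x18,0x11] = 4f 2b 42 4f 5c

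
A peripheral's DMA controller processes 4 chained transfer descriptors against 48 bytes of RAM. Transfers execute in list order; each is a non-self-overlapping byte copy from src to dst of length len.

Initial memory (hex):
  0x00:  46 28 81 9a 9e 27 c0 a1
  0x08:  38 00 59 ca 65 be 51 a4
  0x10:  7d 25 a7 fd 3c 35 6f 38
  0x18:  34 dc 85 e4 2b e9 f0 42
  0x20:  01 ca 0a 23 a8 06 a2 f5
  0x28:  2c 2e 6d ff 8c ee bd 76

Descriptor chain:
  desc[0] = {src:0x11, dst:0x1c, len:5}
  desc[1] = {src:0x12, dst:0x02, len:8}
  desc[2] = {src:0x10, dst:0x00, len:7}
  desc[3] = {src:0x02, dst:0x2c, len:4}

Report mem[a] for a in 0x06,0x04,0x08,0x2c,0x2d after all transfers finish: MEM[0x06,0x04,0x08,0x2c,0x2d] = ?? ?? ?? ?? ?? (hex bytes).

MEM[0x06,0x04,0x08,0x2c,0x2d] = 6f 3c 34 a7 fd

D0: mem[0x1c..0x20] <- [25 a7 fd 3c 35]
D1: mem[0x02..0x09] <- [a7 fd 3c 35 6f 38 34 dc]
D2: mem[0x00..0x06] <- [7d 25 a7 fd 3c 35 6f]
D3: mem[0x2c..0x2f] <- [a7 fd 3c 35]
query mem[0x06]=0x6f, mem[0x04]=0x3c, mem[0x08]=0x34, mem[0x2c]=0xa7, mem[0x2d]=0xfd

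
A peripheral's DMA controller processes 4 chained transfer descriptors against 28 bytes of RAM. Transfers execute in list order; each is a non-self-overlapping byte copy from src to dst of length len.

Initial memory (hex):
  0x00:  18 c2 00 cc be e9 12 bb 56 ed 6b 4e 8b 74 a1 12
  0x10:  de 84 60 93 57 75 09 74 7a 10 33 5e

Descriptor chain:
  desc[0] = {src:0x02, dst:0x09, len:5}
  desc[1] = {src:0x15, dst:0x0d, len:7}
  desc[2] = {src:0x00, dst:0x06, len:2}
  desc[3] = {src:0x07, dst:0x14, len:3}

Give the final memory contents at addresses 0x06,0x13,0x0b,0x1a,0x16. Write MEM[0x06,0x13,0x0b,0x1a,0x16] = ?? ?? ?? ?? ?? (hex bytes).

MEM[0x06,0x13,0x0b,0x1a,0x16] = 18 5e be 33 00

  after D0: wrote 5B at 0x09 = 00ccbee912
  after D1: wrote 7B at 0x0d = 7509747a10335e
  after D2: wrote 2B at 0x06 = 18c2
  after D3: wrote 3B at 0x14 = c25600
query mem[0x06]=0x18, mem[0x13]=0x5e, mem[0x0b]=0xbe, mem[0x1a]=0x33, mem[0x16]=0x00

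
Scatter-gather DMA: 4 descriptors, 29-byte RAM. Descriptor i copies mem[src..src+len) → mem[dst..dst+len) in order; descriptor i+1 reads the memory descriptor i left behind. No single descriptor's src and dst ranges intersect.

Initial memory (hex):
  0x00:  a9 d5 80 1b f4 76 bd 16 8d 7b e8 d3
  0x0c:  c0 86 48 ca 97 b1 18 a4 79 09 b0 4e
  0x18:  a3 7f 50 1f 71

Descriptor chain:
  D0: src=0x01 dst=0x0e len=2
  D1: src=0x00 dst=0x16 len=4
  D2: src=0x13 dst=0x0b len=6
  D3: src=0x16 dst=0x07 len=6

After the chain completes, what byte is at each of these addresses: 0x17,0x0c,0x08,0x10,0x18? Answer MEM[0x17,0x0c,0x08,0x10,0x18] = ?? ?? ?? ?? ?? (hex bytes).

#0 dst[0x0e+2] := {0xd5,0x80}
#1 dst[0x16+4] := {0xa9,0xd5,0x80,0x1b}
#2 dst[0x0b+6] := {0xa4,0x79,0x09,0xa9,0xd5,0x80}
#3 dst[0x07+6] := {0xa9,0xd5,0x80,0x1b,0x50,0x1f}
query mem[0x17]=0xd5, mem[0x0c]=0x1f, mem[0x08]=0xd5, mem[0x10]=0x80, mem[0x18]=0x80

MEM[0x17,0x0c,0x08,0x10,0x18] = d5 1f d5 80 80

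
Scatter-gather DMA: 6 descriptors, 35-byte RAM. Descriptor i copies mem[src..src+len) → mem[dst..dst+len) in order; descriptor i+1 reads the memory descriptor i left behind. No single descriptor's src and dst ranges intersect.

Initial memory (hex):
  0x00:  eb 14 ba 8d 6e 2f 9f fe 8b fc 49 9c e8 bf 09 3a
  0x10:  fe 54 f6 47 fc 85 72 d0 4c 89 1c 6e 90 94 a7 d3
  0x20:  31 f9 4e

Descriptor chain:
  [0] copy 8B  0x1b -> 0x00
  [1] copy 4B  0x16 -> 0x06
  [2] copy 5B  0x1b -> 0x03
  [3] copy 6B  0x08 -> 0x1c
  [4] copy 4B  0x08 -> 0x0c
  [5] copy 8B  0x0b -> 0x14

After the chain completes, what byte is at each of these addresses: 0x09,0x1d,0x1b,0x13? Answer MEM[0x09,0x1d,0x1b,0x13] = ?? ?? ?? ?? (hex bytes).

[0] 0x1b->0x00 len=8 : 6e 90 94 a7 d3 31 f9 4e
[1] 0x16->0x06 len=4 : 72 d0 4c 89
[2] 0x1b->0x03 len=5 : 6e 90 94 a7 d3
[3] 0x08->0x1c len=6 : 4c 89 49 9c e8 bf
[4] 0x08->0x0c len=4 : 4c 89 49 9c
[5] 0x0b->0x14 len=8 : 9c 4c 89 49 9c fe 54 f6
query mem[0x09]=0x89, mem[0x1d]=0x89, mem[0x1b]=0xf6, mem[0x13]=0x47

MEM[0x09,0x1d,0x1b,0x13] = 89 89 f6 47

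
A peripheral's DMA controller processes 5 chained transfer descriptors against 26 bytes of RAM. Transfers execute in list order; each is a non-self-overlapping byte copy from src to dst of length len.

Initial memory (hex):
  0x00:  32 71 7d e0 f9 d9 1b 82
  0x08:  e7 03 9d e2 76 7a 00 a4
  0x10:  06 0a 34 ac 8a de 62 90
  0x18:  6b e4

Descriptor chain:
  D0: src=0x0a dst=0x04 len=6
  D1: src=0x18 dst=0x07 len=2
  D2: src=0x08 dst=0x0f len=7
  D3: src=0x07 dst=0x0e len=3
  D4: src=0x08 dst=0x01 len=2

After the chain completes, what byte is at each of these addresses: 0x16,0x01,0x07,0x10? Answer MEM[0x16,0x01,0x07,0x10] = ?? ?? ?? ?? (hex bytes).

MEM[0x16,0x01,0x07,0x10] = 62 e4 6b a4

  after D0: wrote 6B at 0x04 = 9de2767a00a4
  after D1: wrote 2B at 0x07 = 6be4
  after D2: wrote 7B at 0x0f = e4a49de2767a00
  after D3: wrote 3B at 0x0e = 6be4a4
  after D4: wrote 2B at 0x01 = e4a4
query mem[0x16]=0x62, mem[0x01]=0xe4, mem[0x07]=0x6b, mem[0x10]=0xa4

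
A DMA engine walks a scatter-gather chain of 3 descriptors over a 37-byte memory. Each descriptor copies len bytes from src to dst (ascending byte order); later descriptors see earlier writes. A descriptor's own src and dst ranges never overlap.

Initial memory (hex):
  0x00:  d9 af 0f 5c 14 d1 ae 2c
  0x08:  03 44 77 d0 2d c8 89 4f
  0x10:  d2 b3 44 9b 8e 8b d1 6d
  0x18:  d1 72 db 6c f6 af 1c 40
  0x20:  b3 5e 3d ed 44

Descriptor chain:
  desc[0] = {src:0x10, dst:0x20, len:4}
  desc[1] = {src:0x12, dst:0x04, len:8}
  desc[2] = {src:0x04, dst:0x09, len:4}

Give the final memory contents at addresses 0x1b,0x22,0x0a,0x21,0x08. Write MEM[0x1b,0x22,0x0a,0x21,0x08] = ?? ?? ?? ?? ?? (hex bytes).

MEM[0x1b,0x22,0x0a,0x21,0x08] = 6c 44 9b b3 d1

[0] 0x10->0x20 len=4 : d2 b3 44 9b
[1] 0x12->0x04 len=8 : 44 9b 8e 8b d1 6d d1 72
[2] 0x04->0x09 len=4 : 44 9b 8e 8b
query mem[0x1b]=0x6c, mem[0x22]=0x44, mem[0x0a]=0x9b, mem[0x21]=0xb3, mem[0x08]=0xd1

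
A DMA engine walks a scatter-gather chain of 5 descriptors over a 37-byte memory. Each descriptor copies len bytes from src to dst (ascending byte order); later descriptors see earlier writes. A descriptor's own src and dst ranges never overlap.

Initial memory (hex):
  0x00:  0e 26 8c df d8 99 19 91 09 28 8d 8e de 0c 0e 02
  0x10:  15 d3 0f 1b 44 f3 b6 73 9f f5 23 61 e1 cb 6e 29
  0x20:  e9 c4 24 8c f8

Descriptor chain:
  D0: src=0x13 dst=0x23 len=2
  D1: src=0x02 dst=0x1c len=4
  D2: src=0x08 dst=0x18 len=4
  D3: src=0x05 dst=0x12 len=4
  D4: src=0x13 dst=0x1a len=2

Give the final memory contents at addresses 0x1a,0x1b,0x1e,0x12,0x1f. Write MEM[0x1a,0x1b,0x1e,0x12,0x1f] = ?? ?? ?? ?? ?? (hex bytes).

MEM[0x1a,0x1b,0x1e,0x12,0x1f] = 19 91 d8 99 99

[0] 0x13->0x23 len=2 : 1b 44
[1] 0x02->0x1c len=4 : 8c df d8 99
[2] 0x08->0x18 len=4 : 09 28 8d 8e
[3] 0x05->0x12 len=4 : 99 19 91 09
[4] 0x13->0x1a len=2 : 19 91
query mem[0x1a]=0x19, mem[0x1b]=0x91, mem[0x1e]=0xd8, mem[0x12]=0x99, mem[0x1f]=0x99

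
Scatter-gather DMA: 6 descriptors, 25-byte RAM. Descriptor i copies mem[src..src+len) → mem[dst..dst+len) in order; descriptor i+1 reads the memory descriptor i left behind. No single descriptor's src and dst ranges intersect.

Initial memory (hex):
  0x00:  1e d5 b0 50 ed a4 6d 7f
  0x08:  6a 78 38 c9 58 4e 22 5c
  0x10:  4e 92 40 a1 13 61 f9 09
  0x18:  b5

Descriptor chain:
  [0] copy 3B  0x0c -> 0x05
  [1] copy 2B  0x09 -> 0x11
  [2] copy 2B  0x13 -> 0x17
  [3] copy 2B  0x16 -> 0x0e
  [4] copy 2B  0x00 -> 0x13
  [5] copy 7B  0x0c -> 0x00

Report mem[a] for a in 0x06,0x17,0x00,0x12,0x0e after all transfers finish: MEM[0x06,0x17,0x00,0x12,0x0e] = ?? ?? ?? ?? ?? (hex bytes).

  after D0: wrote 3B at 0x05 = 584e22
  after D1: wrote 2B at 0x11 = 7838
  after D2: wrote 2B at 0x17 = a113
  after D3: wrote 2B at 0x0e = f9a1
  after D4: wrote 2B at 0x13 = 1ed5
  after D5: wrote 7B at 0x00 = 584ef9a14e7838
query mem[0x06]=0x38, mem[0x17]=0xa1, mem[0x00]=0x58, mem[0x12]=0x38, mem[0x0e]=0xf9

MEM[0x06,0x17,0x00,0x12,0x0e] = 38 a1 58 38 f9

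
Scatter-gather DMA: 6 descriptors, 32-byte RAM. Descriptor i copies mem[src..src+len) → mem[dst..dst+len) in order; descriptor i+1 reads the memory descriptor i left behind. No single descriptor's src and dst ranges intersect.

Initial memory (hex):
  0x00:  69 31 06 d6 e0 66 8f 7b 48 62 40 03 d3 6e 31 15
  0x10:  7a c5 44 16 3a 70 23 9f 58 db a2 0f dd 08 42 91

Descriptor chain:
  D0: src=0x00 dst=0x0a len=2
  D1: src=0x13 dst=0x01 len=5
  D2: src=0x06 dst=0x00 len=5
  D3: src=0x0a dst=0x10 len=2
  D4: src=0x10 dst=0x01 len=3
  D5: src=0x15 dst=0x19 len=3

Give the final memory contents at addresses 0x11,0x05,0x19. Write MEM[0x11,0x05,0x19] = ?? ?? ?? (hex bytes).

MEM[0x11,0x05,0x19] = 31 9f 70

[0] 0x00->0x0a len=2 : 69 31
[1] 0x13->0x01 len=5 : 16 3a 70 23 9f
[2] 0x06->0x00 len=5 : 8f 7b 48 62 69
[3] 0x0a->0x10 len=2 : 69 31
[4] 0x10->0x01 len=3 : 69 31 44
[5] 0x15->0x19 len=3 : 70 23 9f
query mem[0x11]=0x31, mem[0x05]=0x9f, mem[0x19]=0x70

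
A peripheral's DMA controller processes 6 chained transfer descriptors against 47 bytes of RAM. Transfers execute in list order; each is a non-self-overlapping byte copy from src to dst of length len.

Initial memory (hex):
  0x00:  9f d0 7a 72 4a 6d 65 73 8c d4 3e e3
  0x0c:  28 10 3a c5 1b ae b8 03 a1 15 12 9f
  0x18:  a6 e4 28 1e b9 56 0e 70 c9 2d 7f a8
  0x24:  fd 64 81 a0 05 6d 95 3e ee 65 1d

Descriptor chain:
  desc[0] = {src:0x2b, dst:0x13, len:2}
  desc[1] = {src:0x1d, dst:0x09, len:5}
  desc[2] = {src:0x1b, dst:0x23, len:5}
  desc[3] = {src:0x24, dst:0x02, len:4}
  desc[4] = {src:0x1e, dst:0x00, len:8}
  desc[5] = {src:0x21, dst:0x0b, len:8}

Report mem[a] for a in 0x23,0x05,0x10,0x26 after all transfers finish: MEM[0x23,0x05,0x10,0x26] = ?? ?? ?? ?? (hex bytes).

MEM[0x23,0x05,0x10,0x26] = 1e 1e 0e 0e

D0: mem[0x13..0x14] <- [3e ee]
D1: mem[0x09..0x0d] <- [56 0e 70 c9 2d]
D2: mem[0x23..0x27] <- [1e b9 56 0e 70]
D3: mem[0x02..0x05] <- [b9 56 0e 70]
D4: mem[0x00..0x07] <- [0e 70 c9 2d 7f 1e b9 56]
D5: mem[0x0b..0x12] <- [2d 7f 1e b9 56 0e 70 05]
query mem[0x23]=0x1e, mem[0x05]=0x1e, mem[0x10]=0x0e, mem[0x26]=0x0e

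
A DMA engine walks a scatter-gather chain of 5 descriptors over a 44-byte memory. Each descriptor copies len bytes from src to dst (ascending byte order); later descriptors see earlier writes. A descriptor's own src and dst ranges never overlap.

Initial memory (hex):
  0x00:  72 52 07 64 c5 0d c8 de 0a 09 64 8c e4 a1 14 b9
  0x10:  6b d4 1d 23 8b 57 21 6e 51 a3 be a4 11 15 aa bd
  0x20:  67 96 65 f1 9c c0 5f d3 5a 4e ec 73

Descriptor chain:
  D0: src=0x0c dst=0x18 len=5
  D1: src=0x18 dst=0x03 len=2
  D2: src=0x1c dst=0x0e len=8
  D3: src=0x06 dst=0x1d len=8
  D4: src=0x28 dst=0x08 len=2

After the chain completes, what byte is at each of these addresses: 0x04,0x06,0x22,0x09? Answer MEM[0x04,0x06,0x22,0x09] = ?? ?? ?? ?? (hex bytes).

[0] 0x0c->0x18 len=5 : e4 a1 14 b9 6b
[1] 0x18->0x03 len=2 : e4 a1
[2] 0x1c->0x0e len=8 : 6b 15 aa bd 67 96 65 f1
[3] 0x06->0x1d len=8 : c8 de 0a 09 64 8c e4 a1
[4] 0x28->0x08 len=2 : 5a 4e
query mem[0x04]=0xa1, mem[0x06]=0xc8, mem[0x22]=0x8c, mem[0x09]=0x4e

MEM[0x04,0x06,0x22,0x09] = a1 c8 8c 4e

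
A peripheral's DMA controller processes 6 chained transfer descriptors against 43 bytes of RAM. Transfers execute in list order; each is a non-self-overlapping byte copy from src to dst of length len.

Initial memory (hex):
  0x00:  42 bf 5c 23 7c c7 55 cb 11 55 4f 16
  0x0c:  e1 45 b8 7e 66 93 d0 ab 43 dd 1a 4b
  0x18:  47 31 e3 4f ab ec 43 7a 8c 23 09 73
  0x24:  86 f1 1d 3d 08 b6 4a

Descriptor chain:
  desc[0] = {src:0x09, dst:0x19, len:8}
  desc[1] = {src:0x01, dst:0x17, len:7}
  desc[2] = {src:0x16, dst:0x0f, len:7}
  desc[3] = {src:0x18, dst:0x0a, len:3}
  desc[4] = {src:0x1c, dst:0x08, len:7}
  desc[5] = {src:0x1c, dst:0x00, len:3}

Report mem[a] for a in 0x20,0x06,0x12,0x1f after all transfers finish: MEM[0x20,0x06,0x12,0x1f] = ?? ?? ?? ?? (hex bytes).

#0 dst[0x19+8] := {0x55,0x4f,0x16,0xe1,0x45,0xb8,0x7e,0x66}
#1 dst[0x17+7] := {0xbf,0x5c,0x23,0x7c,0xc7,0x55,0xcb}
#2 dst[0x0f+7] := {0x1a,0xbf,0x5c,0x23,0x7c,0xc7,0x55}
#3 dst[0x0a+3] := {0x5c,0x23,0x7c}
#4 dst[0x08+7] := {0x55,0xcb,0xb8,0x7e,0x66,0x23,0x09}
#5 dst[0x00+3] := {0x55,0xcb,0xb8}
query mem[0x20]=0x66, mem[0x06]=0x55, mem[0x12]=0x23, mem[0x1f]=0x7e

MEM[0x20,0x06,0x12,0x1f] = 66 55 23 7e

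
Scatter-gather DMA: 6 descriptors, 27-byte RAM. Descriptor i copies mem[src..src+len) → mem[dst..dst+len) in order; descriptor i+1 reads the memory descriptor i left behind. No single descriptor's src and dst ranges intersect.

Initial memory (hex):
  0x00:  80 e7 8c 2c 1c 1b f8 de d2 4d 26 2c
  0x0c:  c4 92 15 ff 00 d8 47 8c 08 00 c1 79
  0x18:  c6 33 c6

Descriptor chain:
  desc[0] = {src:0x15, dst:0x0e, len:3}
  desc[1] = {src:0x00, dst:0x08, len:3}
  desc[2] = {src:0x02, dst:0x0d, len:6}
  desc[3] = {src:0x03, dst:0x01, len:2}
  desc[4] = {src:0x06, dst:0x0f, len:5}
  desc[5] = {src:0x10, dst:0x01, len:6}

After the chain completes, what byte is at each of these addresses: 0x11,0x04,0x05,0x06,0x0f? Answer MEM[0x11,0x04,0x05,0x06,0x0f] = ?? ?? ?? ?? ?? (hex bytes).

  after D0: wrote 3B at 0x0e = 00c179
  after D1: wrote 3B at 0x08 = 80e78c
  after D2: wrote 6B at 0x0d = 8c2c1c1bf8de
  after D3: wrote 2B at 0x01 = 2c1c
  after D4: wrote 5B at 0x0f = f8de80e78c
  after D5: wrote 6B at 0x01 = de80e78c0800
query mem[0x11]=0x80, mem[0x04]=0x8c, mem[0x05]=0x08, mem[0x06]=0x00, mem[0x0f]=0xf8

MEM[0x11,0x04,0x05,0x06,0x0f] = 80 8c 08 00 f8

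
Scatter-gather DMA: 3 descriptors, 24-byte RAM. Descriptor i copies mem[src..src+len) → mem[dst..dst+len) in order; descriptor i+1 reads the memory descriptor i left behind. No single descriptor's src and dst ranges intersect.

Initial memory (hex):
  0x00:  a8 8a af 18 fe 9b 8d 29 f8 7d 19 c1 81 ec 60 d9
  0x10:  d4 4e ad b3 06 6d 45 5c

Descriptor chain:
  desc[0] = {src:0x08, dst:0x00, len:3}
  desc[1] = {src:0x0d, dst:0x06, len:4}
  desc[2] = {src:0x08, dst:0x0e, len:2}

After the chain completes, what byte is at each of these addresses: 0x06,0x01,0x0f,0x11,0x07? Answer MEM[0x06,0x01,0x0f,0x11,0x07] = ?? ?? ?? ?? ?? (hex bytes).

[0] 0x08->0x00 len=3 : f8 7d 19
[1] 0x0d->0x06 len=4 : ec 60 d9 d4
[2] 0x08->0x0e len=2 : d9 d4
query mem[0x06]=0xec, mem[0x01]=0x7d, mem[0x0f]=0xd4, mem[0x11]=0x4e, mem[0x07]=0x60

MEM[0x06,0x01,0x0f,0x11,0x07] = ec 7d d4 4e 60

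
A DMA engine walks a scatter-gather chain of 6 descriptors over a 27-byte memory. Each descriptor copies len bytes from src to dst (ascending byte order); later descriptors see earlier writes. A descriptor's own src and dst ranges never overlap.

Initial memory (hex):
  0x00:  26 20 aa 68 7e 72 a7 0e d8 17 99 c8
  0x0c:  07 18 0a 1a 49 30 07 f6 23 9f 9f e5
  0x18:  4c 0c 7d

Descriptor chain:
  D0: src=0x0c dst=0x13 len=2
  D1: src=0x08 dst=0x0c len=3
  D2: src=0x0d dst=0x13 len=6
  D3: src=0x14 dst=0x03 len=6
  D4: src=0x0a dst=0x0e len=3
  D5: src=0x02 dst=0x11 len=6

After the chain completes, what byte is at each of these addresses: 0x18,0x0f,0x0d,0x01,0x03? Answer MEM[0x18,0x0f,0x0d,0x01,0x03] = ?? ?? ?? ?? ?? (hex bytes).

MEM[0x18,0x0f,0x0d,0x01,0x03] = 07 c8 17 20 99

#0 dst[0x13+2] := {0x07,0x18}
#1 dst[0x0c+3] := {0xd8,0x17,0x99}
#2 dst[0x13+6] := {0x17,0x99,0x1a,0x49,0x30,0x07}
#3 dst[0x03+6] := {0x99,0x1a,0x49,0x30,0x07,0x0c}
#4 dst[0x0e+3] := {0x99,0xc8,0xd8}
#5 dst[0x11+6] := {0xaa,0x99,0x1a,0x49,0x30,0x07}
query mem[0x18]=0x07, mem[0x0f]=0xc8, mem[0x0d]=0x17, mem[0x01]=0x20, mem[0x03]=0x99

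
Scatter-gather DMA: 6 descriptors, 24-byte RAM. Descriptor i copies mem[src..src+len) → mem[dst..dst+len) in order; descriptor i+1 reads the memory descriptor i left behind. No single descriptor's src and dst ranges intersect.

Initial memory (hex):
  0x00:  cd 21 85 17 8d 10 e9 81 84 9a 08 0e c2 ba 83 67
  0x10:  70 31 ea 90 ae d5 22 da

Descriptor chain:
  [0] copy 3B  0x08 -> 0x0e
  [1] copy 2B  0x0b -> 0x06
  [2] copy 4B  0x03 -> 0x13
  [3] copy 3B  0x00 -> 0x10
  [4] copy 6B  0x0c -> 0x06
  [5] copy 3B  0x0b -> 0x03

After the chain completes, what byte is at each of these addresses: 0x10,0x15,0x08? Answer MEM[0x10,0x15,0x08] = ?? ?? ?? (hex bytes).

MEM[0x10,0x15,0x08] = cd 10 84

D0: mem[0x0e..0x10] <- [84 9a 08]
D1: mem[0x06..0x07] <- [0e c2]
D2: mem[0x13..0x16] <- [17 8d 10 0e]
D3: mem[0x10..0x12] <- [cd 21 85]
D4: mem[0x06..0x0b] <- [c2 ba 84 9a cd 21]
D5: mem[0x03..0x05] <- [21 c2 ba]
query mem[0x10]=0xcd, mem[0x15]=0x10, mem[0x08]=0x84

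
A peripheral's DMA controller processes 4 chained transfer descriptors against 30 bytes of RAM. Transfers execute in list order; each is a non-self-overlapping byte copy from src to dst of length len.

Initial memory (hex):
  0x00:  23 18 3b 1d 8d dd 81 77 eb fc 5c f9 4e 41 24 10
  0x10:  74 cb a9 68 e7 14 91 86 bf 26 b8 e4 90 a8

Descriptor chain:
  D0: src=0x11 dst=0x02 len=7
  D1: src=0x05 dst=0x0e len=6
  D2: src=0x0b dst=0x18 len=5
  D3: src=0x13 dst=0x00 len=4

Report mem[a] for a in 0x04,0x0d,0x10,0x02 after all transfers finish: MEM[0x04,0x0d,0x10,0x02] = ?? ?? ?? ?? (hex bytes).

MEM[0x04,0x0d,0x10,0x02] = 68 41 91 14

  after D0: wrote 7B at 0x02 = cba968e7149186
  after D1: wrote 6B at 0x0e = e7149186fc5c
  after D2: wrote 5B at 0x18 = f94e41e714
  after D3: wrote 4B at 0x00 = 5ce71491
query mem[0x04]=0x68, mem[0x0d]=0x41, mem[0x10]=0x91, mem[0x02]=0x14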